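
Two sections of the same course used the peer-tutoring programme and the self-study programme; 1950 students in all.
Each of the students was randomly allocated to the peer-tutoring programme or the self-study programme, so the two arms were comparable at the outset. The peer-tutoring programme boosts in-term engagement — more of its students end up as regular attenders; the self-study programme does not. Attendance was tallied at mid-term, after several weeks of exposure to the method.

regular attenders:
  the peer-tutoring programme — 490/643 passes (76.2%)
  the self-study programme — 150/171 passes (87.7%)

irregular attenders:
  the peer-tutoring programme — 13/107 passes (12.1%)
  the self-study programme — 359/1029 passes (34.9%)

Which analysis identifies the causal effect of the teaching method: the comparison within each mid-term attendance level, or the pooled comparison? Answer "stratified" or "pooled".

The stratified and pooled comparisons disagree (the self-study programme wins within each mid-term attendance; the peer-tutoring programme wins overall), so the answer turns on the causal role of mid-term attendance.
Mid-term attendance is recorded after the teaching method and is itself shifted by it — it sits on the causal path from teaching method to outcome. Conditioning on a mediator would strip out part of the effect we want; the pooled comparison gives the total causal effect.
Pooled: the peer-tutoring programme 67.1% vs the self-study programme 42.4%; the peer-tutoring programme is higher overall.

pooled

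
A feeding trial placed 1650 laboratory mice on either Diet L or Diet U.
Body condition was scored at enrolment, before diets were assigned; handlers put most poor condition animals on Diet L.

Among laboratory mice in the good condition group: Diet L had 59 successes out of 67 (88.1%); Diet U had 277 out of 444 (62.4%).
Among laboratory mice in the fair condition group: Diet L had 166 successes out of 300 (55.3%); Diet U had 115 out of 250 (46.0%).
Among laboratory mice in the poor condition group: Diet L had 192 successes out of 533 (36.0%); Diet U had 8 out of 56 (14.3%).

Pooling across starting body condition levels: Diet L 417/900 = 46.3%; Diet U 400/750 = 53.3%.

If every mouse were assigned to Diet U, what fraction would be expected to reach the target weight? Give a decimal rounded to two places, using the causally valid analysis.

0.40

Since starting body condition is a pre-existing factor (not a product of the diet) and it affects the outcome on its own, it is a confounder. The stratified rates, not the pooled rate, identify the causal effect.
Standardising Diet U to the population starting body condition mix: 0.310·277/444 + 0.333·115/250 + 0.357·8/56 = 0.398.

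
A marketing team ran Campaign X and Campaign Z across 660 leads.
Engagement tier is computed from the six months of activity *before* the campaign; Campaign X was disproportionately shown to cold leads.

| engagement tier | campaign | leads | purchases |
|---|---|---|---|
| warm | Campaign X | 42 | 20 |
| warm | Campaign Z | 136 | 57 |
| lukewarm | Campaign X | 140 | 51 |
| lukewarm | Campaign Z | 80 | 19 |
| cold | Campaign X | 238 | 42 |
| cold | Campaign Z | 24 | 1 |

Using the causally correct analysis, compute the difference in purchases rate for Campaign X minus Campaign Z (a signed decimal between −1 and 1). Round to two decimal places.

+0.11

Within every engagement tier level Campaign X has the higher rate, yet pooled Campaign Z does — Simpson's reversal.
Engagement tier differs across campaigns for reasons unrelated to any effect of the campaign itself, and it separately predicts the outcome — a classic confounder. We must compare within engagement tier levels.
Adjusting over the population distribution of engagement tier: 0.270·(0.476−0.419) + 0.333·(0.364−0.237) + 0.397·(0.176−0.042) = +0.111.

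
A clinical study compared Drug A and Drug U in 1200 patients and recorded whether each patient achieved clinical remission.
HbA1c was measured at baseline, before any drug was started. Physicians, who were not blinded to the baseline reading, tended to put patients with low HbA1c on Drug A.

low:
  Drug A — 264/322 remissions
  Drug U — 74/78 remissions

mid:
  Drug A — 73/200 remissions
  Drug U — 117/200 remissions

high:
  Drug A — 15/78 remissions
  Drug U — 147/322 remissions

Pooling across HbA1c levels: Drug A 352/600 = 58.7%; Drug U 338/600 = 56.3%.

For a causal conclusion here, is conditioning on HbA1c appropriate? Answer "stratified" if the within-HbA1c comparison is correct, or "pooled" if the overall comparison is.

Since HbA1c is a pre-existing factor (not a product of the drug) and it affects the outcome on its own, it is a confounder. The stratified rates, not the pooled rate, identify the causal effect.
Within each level — low: 82.0% vs 94.9%; mid: 36.5% vs 58.5%; high: 19.2% vs 45.7% — Drug U is higher every time.

stratified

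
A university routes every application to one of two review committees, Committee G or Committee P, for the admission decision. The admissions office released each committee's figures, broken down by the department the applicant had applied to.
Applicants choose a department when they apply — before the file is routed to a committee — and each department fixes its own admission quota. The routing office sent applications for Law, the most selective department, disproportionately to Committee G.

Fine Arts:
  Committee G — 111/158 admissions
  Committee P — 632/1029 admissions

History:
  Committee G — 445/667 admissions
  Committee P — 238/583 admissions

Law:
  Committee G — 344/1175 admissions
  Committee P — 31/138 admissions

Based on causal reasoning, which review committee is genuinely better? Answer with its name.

Committee G is higher inside every department stratum but Committee P is higher in aggregate. Whether to stratify depends on how department relates to the review committee.
Department is set before the review committee has any effect — it is not caused by the review committee — and it independently drives the outcome. That makes it a confounder, so the causal comparison is within department levels.
Within each level — Fine Arts: 70.3% vs 61.4%; History: 66.7% vs 40.8%; Law: 29.3% vs 22.5% — Committee G is higher every time.

Committee G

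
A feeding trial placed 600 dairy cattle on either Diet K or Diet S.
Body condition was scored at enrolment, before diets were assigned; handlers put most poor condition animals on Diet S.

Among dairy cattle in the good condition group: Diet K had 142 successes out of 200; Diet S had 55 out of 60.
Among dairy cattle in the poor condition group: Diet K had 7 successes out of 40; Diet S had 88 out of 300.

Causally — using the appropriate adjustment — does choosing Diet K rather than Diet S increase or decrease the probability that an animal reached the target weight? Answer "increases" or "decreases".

decreases

The starting body condition-specific comparison favours Diet S throughout, but the pooled figures favour Diet K. The question is whether to condition on starting body condition.
Starting body condition is set before the diet has any effect — it is not caused by the diet — and it independently drives the outcome. That makes it a confounder, so the causal comparison is within starting body condition levels.
Within each level — good condition: 71.0% vs 91.7%; poor condition: 17.5% vs 29.3% — Diet S is higher every time.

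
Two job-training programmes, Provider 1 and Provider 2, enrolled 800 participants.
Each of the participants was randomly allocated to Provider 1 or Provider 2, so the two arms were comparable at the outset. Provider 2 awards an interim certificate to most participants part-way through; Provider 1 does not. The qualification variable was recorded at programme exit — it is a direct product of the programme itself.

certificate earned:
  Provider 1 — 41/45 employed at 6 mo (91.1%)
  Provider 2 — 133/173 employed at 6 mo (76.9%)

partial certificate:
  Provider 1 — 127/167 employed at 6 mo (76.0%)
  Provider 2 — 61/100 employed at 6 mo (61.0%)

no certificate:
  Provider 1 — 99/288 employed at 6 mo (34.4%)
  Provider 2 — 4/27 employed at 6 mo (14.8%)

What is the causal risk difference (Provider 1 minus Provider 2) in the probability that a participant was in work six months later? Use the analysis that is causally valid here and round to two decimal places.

Qualification attained during the programme here is a post-treatment variable shaped by the programme; conditioning on it would introduce bias rather than remove it. The overall comparison is the causal one.
The causal difference is the pooled difference: 0.534 − 0.660 = -0.126.

-0.13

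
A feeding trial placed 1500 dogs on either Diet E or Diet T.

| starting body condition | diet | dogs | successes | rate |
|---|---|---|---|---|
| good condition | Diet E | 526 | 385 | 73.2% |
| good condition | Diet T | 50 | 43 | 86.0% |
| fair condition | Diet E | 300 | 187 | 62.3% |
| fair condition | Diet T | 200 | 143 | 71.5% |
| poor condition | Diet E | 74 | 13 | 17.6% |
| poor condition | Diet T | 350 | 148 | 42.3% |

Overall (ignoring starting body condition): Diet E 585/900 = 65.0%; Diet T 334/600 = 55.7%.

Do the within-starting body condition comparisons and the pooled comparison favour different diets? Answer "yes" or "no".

yes

Within each starting body condition level (good condition 73.2% vs 86.0%; fair condition 62.3% vs 71.5%; poor condition 17.6% vs 42.3%), Diet T has the higher rate every time. Pooled: 65.0% vs 55.7% — Diet E has the higher rate overall. The two comparisons disagree.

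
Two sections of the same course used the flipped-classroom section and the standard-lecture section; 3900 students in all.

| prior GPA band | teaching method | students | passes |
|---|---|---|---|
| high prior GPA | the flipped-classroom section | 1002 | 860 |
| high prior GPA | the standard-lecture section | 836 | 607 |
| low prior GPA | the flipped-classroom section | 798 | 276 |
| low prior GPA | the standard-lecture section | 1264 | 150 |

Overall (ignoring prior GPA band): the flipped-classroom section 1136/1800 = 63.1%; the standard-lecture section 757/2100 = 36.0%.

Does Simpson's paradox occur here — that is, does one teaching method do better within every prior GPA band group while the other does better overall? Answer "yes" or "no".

Within each prior GPA band level (high prior GPA 85.8% vs 72.6%; low prior GPA 34.6% vs 11.9%), the flipped-classroom section has the higher rate every time. Pooled: 63.1% vs 36.0% — the flipped-classroom section has the higher rate overall. They agree.

no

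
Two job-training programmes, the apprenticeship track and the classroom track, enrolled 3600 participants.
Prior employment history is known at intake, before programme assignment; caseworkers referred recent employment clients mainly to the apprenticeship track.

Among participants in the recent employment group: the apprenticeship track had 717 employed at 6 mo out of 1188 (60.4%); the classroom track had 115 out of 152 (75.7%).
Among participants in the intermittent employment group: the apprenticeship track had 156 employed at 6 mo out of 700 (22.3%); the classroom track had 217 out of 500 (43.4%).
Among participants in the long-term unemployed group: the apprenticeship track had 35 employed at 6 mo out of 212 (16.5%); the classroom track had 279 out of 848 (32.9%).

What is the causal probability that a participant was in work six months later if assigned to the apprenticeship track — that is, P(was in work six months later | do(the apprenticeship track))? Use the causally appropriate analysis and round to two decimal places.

0.35

The stratified and pooled comparisons disagree (the classroom track wins within each prior employment history; the apprenticeship track wins overall), so the answer turns on the causal role of prior employment history.
Prior employment history differs across programmes for reasons unrelated to any effect of the programme itself, and it separately predicts the outcome — a classic confounder. We must compare within prior employment history levels.
Standardising the apprenticeship track to the population prior employment history mix: 0.372·717/1188 + 0.333·156/700 + 0.294·35/212 = 0.348.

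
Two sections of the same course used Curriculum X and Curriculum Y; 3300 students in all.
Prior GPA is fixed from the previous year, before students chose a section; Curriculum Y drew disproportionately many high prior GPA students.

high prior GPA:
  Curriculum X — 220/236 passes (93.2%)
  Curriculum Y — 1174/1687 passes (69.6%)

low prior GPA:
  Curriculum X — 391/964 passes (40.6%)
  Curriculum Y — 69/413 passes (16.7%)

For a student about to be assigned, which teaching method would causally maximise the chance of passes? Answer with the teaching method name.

The imbalance in prior GPA band arose from how students were allocated, not from anything the teaching method did; and prior GPA band independently affects the outcome. The pooled gap is confounded — condition on prior GPA band.
Within each level — high prior GPA: 93.2% vs 69.6%; low prior GPA: 40.6% vs 16.7% — Curriculum X is higher every time.

Curriculum X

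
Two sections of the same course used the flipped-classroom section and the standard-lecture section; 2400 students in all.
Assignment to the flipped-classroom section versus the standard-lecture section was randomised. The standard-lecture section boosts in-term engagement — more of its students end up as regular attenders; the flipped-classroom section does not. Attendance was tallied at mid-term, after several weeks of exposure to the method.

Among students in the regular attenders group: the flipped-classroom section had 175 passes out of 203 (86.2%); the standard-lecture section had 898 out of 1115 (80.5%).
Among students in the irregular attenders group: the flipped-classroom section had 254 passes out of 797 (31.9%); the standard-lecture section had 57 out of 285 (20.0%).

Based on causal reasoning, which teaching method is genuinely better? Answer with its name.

the standard-lecture section

Mid-term attendance is downstream of the teaching method. One should not condition on a consequence of treatment, so the overall rates are the right comparison.
Pooled: the flipped-classroom section 42.9% vs the standard-lecture section 68.2%; the standard-lecture section is higher overall.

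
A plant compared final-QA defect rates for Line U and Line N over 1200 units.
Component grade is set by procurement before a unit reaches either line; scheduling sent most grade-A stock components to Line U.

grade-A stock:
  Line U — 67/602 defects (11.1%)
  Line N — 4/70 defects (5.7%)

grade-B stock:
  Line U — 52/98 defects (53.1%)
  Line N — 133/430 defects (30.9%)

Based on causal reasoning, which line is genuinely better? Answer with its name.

The component grade-specific comparison favours Line N throughout, but the pooled figures favour Line U. The question is whether to condition on component grade.
The imbalance in component grade arose from how units were allocated, not from anything the line did; and component grade independently affects the outcome. The pooled gap is confounded — condition on component grade.
Within each level — grade-A stock: 11.1% vs 5.7%; grade-B stock: 53.1% vs 30.9% — Line N is lower every time.

Line N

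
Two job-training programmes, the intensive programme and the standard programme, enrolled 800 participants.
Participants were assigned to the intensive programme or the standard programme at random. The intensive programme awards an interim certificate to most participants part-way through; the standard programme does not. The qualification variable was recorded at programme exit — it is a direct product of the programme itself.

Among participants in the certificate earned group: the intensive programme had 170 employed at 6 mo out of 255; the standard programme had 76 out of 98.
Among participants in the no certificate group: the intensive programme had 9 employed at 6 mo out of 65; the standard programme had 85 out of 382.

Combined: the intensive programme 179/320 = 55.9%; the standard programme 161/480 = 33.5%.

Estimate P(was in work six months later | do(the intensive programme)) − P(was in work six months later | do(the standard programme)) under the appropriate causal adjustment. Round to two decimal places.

Because the programme influences qualification attained during the programme, qualification attained during the programme is a post-treatment mediator, not a confounder. Stratifying on it would bias the estimate; the causal effect is the crude pooled difference.
The causal difference is the pooled difference: 0.559 − 0.335 = +0.224.

+0.22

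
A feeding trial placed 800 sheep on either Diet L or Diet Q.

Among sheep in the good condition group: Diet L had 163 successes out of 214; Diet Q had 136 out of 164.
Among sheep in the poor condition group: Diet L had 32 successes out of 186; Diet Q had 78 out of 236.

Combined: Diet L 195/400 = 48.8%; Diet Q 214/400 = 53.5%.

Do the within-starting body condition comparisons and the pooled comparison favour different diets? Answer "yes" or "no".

no

Within each starting body condition level (good condition 76.2% vs 82.9%; poor condition 17.2% vs 33.1%), Diet Q has the higher rate every time. Pooled: 48.8% vs 53.5% — Diet Q has the higher rate overall. They agree.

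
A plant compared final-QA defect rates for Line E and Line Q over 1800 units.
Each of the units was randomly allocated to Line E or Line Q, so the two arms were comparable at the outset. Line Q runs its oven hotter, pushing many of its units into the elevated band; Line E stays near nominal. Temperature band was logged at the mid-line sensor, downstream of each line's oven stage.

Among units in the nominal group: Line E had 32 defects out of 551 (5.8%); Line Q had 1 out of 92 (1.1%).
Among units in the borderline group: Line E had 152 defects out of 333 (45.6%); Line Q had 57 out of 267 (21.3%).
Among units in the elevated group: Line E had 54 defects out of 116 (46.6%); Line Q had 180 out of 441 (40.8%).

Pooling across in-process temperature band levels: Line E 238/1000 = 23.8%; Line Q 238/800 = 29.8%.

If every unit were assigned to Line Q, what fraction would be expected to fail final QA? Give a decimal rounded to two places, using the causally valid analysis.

In-process temperature band here is a post-treatment variable shaped by the line; conditioning on it would introduce bias rather than remove it. The overall comparison is the causal one.
So P(outcome | do(Line Q)) is just the pooled rate for Line Q: 238/800 = 0.297.

0.30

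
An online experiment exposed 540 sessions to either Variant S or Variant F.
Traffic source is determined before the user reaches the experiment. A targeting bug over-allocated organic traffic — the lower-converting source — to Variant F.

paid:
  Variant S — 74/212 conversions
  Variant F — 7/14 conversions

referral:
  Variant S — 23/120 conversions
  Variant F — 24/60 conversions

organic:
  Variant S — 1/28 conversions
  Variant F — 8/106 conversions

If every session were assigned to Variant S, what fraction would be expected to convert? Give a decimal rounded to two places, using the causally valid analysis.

0.22

Traffic source differs across variants for reasons unrelated to any effect of the variant itself, and it separately predicts the outcome — a classic confounder. We must compare within traffic source levels.
Standardising Variant S to the population traffic source mix: 0.419·74/212 + 0.333·23/120 + 0.248·1/28 = 0.219.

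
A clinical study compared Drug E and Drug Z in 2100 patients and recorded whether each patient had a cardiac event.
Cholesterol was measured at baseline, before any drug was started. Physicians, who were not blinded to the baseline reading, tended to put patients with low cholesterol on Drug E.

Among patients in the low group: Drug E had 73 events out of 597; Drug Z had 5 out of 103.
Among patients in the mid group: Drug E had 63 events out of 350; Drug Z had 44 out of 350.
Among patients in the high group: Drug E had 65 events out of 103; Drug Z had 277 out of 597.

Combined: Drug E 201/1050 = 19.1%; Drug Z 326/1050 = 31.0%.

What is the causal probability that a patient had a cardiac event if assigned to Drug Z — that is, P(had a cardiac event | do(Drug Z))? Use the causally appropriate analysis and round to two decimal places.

0.21

The cholesterol-specific comparison favours Drug Z throughout, but the pooled figures favour Drug E. The question is whether to condition on cholesterol.
The imbalance in cholesterol arose from how patients were allocated, not from anything the drug did; and cholesterol independently affects the outcome. The pooled gap is confounded — condition on cholesterol.
Standardising Drug Z to the population cholesterol mix: 0.333·5/103 + 0.333·44/350 + 0.333·277/597 = 0.213.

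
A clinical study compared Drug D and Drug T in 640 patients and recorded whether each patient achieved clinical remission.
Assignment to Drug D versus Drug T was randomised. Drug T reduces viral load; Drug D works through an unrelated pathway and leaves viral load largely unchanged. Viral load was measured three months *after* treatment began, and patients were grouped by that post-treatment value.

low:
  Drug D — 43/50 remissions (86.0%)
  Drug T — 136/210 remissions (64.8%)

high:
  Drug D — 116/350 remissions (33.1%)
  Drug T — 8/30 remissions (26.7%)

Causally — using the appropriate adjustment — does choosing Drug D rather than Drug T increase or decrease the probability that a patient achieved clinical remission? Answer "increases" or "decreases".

Within every viral load level Drug D has the higher rate, yet pooled Drug T does — Simpson's reversal.
Viral load lies on the pathway drug → viral load → outcome, so adjusting for it blocks the indirect effect. For the total causal effect of drug, use the unadjusted pooled rates.
Pooled: Drug D 39.8% vs Drug T 60.0%; Drug T is higher overall.

decreases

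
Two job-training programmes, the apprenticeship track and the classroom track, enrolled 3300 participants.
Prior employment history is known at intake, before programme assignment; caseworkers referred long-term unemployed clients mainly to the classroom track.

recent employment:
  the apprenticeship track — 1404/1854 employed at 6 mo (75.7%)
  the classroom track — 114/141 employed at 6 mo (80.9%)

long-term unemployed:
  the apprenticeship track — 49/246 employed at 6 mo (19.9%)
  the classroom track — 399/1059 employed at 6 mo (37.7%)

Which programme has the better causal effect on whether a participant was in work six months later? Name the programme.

Nothing the programme does changes prior employment history; the imbalance is an allocation artefact. With prior employment history also predicting the outcome, the pooled figure is confounded, and the within-stratum comparison is the causal one.
Within each level — recent employment: 75.7% vs 80.9%; long-term unemployed: 19.9% vs 37.7% — the classroom track is higher every time.

the classroom track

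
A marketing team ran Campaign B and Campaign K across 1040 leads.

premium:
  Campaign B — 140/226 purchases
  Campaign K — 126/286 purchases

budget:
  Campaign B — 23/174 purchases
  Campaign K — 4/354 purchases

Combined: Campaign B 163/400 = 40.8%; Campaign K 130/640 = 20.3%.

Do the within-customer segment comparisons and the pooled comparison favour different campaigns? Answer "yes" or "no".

Within each customer segment level (premium 61.9% vs 44.1%; budget 13.2% vs 1.1%), Campaign B has the higher rate every time. Pooled: 40.8% vs 20.3% — Campaign B has the higher rate overall. They agree.

no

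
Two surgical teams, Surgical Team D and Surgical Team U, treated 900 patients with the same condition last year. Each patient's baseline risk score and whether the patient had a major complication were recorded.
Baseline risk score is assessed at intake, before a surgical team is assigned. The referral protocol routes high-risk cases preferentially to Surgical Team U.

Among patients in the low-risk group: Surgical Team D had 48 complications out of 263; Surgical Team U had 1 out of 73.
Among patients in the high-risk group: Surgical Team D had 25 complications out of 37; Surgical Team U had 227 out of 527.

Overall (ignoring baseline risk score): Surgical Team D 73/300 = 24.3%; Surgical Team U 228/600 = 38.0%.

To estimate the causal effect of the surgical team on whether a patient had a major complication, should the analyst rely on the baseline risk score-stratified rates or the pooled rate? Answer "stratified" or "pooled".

stratified

Nothing the surgical team does changes baseline risk score; the imbalance is an allocation artefact. With baseline risk score also predicting the outcome, the pooled figure is confounded, and the within-stratum comparison is the causal one.
Within each level — low-risk: 18.3% vs 1.4%; high-risk: 67.6% vs 43.1% — Surgical Team U is lower every time.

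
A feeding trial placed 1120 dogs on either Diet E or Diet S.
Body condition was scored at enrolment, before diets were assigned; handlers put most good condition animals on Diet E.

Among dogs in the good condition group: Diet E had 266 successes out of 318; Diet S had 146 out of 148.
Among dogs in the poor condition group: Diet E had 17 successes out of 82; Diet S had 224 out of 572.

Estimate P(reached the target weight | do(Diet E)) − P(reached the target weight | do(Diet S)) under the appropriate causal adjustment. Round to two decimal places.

Nothing the diet does changes starting body condition; the imbalance is an allocation artefact. With starting body condition also predicting the outcome, the pooled figure is confounded, and the within-stratum comparison is the causal one.
Adjusting over the population distribution of starting body condition: 0.416·(0.836−0.986) + 0.584·(0.207−0.392) = -0.170.

-0.17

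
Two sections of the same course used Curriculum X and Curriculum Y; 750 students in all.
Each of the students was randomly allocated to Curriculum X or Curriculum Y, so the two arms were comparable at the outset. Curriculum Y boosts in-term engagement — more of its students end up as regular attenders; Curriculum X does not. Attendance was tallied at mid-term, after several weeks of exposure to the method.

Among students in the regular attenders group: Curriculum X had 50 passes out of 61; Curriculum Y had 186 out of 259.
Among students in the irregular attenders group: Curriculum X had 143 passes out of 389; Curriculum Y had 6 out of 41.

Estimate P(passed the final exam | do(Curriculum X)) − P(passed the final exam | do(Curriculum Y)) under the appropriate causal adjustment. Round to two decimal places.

Mid-term attendance is downstream of the teaching method. One should not condition on a consequence of treatment, so the overall rates are the right comparison.
The causal difference is the pooled difference: 0.429 − 0.640 = -0.211.

-0.21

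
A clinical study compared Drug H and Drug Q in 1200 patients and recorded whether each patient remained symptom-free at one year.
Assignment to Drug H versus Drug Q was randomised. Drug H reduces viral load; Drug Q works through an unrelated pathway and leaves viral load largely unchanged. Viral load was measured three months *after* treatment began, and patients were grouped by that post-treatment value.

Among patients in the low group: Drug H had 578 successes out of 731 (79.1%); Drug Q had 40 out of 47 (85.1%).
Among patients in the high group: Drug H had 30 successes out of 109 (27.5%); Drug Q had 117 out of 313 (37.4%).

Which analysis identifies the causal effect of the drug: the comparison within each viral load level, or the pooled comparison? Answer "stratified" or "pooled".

pooled

The viral load-specific comparison favours Drug Q throughout, but the pooled figures favour Drug H. The question is whether to condition on viral load.
Viral load lies on the pathway drug → viral load → outcome, so adjusting for it blocks the indirect effect. For the total causal effect of drug, use the unadjusted pooled rates.
Pooled: Drug H 72.4% vs Drug Q 43.6%; Drug H is higher overall.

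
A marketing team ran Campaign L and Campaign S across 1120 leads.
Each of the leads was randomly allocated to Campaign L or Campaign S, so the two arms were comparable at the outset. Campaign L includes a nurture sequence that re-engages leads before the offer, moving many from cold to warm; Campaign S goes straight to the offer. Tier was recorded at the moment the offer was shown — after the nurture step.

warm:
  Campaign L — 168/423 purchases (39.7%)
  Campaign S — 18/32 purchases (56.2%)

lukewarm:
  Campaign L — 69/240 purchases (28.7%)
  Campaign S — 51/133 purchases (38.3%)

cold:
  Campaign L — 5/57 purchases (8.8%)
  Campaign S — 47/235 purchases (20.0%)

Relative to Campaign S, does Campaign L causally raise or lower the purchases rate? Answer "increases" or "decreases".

Campaign S is higher inside every engagement tier stratum but Campaign L is higher in aggregate. Whether to stratify depends on how engagement tier relates to the campaign.
Engagement tier is downstream of the campaign. One should not condition on a consequence of treatment, so the overall rates are the right comparison.
Pooled: Campaign L 33.6% vs Campaign S 29.0%; Campaign L is higher overall.

increases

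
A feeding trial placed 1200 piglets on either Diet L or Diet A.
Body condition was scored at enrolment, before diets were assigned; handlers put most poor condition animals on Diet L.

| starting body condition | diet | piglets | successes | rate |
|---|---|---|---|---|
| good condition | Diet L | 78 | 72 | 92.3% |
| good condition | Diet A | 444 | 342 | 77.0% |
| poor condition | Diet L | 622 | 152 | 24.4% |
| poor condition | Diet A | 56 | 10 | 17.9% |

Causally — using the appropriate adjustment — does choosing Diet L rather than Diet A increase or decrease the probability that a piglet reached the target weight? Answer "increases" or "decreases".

The imbalance in starting body condition arose from how piglets were allocated, not from anything the diet did; and starting body condition independently affects the outcome. The pooled gap is confounded — condition on starting body condition.
Within each level — good condition: 92.3% vs 77.0%; poor condition: 24.4% vs 17.9% — Diet L is higher every time.

increases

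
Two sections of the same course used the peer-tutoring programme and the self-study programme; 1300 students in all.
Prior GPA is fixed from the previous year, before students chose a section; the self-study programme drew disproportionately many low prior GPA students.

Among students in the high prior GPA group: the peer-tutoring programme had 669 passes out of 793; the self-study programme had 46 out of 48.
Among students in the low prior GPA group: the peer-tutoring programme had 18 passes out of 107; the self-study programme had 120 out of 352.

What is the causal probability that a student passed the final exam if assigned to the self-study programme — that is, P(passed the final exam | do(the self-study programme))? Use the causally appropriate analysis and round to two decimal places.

Within every prior GPA band level the self-study programme has the higher rate, yet pooled the peer-tutoring programme does — Simpson's reversal.
Prior GPA band differs across teaching methods for reasons unrelated to any effect of the teaching method itself, and it separately predicts the outcome — a classic confounder. We must compare within prior GPA band levels.
Standardising the self-study programme to the population prior GPA band mix: 0.647·46/48 + 0.353·120/352 = 0.740.

0.74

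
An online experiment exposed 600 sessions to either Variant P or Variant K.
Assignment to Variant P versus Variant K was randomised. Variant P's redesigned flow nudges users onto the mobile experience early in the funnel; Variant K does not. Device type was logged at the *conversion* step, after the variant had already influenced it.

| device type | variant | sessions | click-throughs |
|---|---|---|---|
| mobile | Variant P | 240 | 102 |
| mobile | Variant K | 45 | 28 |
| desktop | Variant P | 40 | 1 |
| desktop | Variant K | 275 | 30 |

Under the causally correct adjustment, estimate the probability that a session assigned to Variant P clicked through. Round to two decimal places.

Variant K is higher inside every device type stratum but Variant P is higher in aggregate. Whether to stratify depends on how device type relates to the variant.
Because the variant influences device type, device type is a post-treatment mediator, not a confounder. Stratifying on it would bias the estimate; the causal effect is the crude pooled difference.
So P(outcome | do(Variant P)) is just the pooled rate for Variant P: 103/280 = 0.368.

0.37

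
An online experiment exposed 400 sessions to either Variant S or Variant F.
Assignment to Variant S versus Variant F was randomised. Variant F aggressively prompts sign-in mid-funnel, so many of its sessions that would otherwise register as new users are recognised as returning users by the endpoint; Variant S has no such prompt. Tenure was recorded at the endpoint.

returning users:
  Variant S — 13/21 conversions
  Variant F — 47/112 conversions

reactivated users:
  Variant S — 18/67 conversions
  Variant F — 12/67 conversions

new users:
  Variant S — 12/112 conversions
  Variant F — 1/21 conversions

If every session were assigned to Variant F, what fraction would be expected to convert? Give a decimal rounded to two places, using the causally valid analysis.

0.30

The user tenure-specific comparison favours Variant S throughout, but the pooled figures favour Variant F. The question is whether to condition on user tenure.
User tenure is recorded after the variant and is itself shifted by it — it sits on the causal path from variant to outcome. Conditioning on a mediator would strip out part of the effect we want; the pooled comparison gives the total causal effect.
So P(outcome | do(Variant F)) is just the pooled rate for Variant F: 60/200 = 0.300.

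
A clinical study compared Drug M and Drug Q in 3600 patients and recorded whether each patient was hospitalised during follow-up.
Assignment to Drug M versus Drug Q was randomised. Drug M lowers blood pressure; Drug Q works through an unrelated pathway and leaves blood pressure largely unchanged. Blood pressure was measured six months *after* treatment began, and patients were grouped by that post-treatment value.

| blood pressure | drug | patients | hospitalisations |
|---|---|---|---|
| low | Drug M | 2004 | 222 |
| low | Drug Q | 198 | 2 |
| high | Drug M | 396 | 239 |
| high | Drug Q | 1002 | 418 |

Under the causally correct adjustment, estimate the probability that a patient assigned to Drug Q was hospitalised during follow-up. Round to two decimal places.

0.35

Within every blood pressure level Drug Q has the lower rate, yet pooled Drug M does — Simpson's reversal.
Blood pressure is recorded after the drug and is itself shifted by it — it sits on the causal path from drug to outcome. Conditioning on a mediator would strip out part of the effect we want; the pooled comparison gives the total causal effect.
So P(outcome | do(Drug Q)) is just the pooled rate for Drug Q: 420/1200 = 0.350.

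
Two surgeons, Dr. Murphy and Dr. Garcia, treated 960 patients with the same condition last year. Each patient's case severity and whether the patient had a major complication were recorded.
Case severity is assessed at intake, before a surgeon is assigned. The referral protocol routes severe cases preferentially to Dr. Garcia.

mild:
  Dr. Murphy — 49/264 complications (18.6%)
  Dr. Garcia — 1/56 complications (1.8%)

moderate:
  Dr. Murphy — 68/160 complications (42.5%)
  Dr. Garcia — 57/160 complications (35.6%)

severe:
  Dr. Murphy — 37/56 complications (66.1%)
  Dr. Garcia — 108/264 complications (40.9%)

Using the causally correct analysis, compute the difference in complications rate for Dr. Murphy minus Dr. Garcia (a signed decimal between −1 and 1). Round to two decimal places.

The stratified and pooled comparisons disagree (Dr. Garcia wins within each case severity; Dr. Murphy wins overall), so the answer turns on the causal role of case severity.
Since case severity is a pre-existing factor (not a product of the surgeon) and it affects the outcome on its own, it is a confounder. The stratified rates, not the pooled rate, identify the causal effect.
Adjusting over the population distribution of case severity: 0.333·(0.186−0.018) + 0.333·(0.425−0.356) + 0.333·(0.661−0.409) = +0.163.

+0.16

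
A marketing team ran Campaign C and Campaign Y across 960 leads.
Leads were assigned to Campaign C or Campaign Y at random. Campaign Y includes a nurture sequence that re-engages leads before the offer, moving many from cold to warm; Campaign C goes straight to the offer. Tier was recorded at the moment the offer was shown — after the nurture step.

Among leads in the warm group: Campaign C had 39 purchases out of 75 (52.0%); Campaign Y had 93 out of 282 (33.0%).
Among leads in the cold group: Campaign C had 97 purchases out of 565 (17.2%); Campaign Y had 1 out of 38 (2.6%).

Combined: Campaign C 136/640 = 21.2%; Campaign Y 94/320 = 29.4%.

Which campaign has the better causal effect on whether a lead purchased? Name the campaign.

Engagement tier is recorded after the campaign and is itself shifted by it — it sits on the causal path from campaign to outcome. Conditioning on a mediator would strip out part of the effect we want; the pooled comparison gives the total causal effect.
Pooled: Campaign C 21.2% vs Campaign Y 29.4%; Campaign Y is higher overall.

Campaign Y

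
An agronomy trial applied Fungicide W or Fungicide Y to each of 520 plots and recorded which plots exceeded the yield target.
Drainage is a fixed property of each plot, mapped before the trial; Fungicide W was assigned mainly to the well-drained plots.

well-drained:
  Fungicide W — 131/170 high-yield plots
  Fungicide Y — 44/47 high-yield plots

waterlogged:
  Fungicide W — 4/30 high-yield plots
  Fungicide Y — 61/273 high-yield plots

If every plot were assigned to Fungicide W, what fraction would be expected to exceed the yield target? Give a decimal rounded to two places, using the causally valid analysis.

Nothing the fungicide does changes field drainage; the imbalance is an allocation artefact. With field drainage also predicting the outcome, the pooled figure is confounded, and the within-stratum comparison is the causal one.
Standardising Fungicide W to the population field drainage mix: 0.417·131/170 + 0.583·4/30 = 0.399.

0.40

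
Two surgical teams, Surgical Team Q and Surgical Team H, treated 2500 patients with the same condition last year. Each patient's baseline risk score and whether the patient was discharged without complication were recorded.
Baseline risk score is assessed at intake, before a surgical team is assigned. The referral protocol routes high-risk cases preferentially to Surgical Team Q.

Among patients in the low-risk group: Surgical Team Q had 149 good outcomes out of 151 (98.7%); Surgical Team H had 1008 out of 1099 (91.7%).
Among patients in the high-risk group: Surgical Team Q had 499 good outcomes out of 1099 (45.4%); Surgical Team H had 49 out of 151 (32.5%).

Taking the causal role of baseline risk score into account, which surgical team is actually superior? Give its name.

Surgical Team Q

The baseline risk score-specific comparison favours Surgical Team Q throughout, but the pooled figures favour Surgical Team H. The question is whether to condition on baseline risk score.
The imbalance in baseline risk score arose from how patients were allocated, not from anything the surgical team did; and baseline risk score independently affects the outcome. The pooled gap is confounded — condition on baseline risk score.
Within each level — low-risk: 98.7% vs 91.7%; high-risk: 45.4% vs 32.5% — Surgical Team Q is higher every time.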